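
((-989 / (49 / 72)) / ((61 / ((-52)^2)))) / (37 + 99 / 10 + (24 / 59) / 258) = -1628300993280 / 1185530059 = -1373.48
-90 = -90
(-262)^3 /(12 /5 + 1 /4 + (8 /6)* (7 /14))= -1079083680 /199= -5422531.06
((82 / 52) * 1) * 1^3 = 41 / 26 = 1.58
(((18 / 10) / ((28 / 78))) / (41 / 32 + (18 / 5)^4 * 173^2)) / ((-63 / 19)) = -1482000 / 4926385527497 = -0.00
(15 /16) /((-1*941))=-15 /15056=-0.00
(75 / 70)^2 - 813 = -811.85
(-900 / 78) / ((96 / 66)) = -825 / 104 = -7.93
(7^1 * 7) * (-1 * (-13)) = 637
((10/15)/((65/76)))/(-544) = -19/13260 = -0.00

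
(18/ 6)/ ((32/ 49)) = 147/ 32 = 4.59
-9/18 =-1/2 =-0.50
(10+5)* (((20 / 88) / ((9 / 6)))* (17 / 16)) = 425 / 176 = 2.41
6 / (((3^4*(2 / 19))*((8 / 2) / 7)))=133 / 108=1.23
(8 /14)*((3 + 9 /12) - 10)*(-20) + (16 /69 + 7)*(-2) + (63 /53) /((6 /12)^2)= 1579958 /25599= 61.72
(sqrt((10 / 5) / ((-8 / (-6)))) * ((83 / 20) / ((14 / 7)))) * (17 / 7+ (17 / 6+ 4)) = 32287 * sqrt(6) / 3360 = 23.54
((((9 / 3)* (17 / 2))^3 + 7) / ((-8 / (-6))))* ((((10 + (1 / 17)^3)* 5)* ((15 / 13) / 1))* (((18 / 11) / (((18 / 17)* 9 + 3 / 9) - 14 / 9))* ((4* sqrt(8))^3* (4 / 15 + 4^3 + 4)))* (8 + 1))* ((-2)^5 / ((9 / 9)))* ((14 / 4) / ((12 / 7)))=-305269186896667607040* sqrt(2) / 52526617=-8218991607319.28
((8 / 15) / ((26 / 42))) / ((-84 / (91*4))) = -56 / 15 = -3.73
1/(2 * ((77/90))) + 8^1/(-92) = 881/1771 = 0.50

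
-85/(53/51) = -4335/53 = -81.79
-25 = -25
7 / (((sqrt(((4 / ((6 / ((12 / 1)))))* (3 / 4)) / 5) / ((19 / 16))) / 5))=665* sqrt(30) / 96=37.94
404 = 404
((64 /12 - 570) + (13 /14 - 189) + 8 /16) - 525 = -1277.24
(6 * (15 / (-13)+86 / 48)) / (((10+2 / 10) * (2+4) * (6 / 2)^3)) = 995 / 429624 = 0.00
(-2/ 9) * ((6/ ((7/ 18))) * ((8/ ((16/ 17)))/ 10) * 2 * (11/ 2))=-1122/ 35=-32.06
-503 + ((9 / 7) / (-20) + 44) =-64269 / 140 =-459.06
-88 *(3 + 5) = -704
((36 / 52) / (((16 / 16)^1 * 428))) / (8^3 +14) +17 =49753297 / 2926664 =17.00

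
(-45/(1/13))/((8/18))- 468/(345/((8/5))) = -3032367/2300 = -1318.42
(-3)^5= -243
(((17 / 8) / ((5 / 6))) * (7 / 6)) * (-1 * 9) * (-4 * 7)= 7497 / 10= 749.70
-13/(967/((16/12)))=-52/2901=-0.02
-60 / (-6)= 10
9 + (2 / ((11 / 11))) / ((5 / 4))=53 / 5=10.60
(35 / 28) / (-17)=-5 / 68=-0.07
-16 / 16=-1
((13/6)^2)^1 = 169/36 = 4.69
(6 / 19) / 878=3 / 8341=0.00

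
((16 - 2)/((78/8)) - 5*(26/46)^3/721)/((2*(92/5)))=0.04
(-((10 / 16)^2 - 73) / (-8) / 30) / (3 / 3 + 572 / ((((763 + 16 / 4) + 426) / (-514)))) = 1847957 / 1499212800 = 0.00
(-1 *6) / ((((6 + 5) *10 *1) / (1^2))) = -3 / 55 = -0.05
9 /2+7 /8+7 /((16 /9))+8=277 /16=17.31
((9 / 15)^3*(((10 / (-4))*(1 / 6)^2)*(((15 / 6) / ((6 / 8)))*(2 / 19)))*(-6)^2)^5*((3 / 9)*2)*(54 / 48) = -0.00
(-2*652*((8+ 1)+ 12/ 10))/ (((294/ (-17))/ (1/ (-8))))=-96.14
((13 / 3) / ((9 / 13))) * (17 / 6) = 2873 / 162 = 17.73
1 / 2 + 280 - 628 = -347.50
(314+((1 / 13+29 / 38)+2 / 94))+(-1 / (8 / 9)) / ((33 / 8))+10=82899287 / 255398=324.59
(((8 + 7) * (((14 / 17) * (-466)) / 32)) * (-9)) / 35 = 6291 / 136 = 46.26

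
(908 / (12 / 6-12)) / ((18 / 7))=-1589 / 45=-35.31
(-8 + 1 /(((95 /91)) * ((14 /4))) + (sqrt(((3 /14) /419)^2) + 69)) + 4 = 36375351 /557270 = 65.27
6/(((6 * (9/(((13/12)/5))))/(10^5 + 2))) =216671/90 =2407.46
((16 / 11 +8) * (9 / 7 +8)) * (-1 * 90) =-7901.30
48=48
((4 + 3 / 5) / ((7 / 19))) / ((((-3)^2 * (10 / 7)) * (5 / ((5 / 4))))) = 437 / 1800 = 0.24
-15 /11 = -1.36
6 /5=1.20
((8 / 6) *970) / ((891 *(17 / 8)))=31040 / 45441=0.68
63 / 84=3 / 4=0.75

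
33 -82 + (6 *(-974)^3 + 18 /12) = -5544062591.50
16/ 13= 1.23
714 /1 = 714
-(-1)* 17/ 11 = 17/ 11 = 1.55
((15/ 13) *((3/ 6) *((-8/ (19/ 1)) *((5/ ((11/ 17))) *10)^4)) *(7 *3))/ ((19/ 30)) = -19731836250000000/ 68710213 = -287174721.03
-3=-3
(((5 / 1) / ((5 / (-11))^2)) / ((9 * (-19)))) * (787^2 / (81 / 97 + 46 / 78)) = -8591267399 / 139650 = -61520.00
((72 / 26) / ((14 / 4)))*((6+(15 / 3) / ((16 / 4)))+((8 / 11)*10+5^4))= 506502 / 1001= 506.00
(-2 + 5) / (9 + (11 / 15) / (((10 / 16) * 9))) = 2025 / 6163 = 0.33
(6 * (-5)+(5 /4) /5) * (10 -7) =-89.25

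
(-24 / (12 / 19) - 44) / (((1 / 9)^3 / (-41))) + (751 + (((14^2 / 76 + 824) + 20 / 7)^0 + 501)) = 2452151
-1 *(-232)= 232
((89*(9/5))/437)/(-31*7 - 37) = -801/554990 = -0.00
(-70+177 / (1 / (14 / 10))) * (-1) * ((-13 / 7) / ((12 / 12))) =1651 / 5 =330.20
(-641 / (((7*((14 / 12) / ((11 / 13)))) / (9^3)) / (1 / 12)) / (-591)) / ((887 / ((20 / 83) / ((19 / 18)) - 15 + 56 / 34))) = -602872747587 / 5968152182174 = -0.10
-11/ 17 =-0.65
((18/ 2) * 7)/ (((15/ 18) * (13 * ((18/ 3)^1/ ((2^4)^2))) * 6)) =2688/ 65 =41.35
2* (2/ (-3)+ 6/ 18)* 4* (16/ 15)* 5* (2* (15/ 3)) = -1280/ 9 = -142.22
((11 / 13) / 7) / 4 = 11 / 364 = 0.03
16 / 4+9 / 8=41 / 8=5.12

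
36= 36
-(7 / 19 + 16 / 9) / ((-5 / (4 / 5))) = 1468 / 4275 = 0.34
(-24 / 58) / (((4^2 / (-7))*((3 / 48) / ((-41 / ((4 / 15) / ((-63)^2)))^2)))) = 125121437158725 / 116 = 1078633078954.53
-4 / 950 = -2 / 475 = -0.00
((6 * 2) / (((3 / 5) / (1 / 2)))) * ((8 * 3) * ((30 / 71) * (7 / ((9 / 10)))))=56000 / 71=788.73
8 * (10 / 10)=8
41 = 41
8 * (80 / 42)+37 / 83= 27337 / 1743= 15.68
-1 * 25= -25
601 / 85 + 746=64011 / 85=753.07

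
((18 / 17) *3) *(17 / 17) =54 / 17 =3.18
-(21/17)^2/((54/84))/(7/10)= -980/289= -3.39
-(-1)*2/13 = 2/13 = 0.15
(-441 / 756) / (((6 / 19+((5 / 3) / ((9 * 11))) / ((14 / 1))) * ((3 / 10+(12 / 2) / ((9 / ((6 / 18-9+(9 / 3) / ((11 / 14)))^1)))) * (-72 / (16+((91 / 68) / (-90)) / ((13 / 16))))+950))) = -6197720067 / 3244028548448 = -0.00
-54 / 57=-18 / 19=-0.95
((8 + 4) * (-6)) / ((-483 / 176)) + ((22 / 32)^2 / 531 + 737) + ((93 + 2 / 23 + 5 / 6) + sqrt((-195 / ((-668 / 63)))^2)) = 3200049939343 / 3654911232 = 875.55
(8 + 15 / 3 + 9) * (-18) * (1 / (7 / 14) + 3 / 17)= -14652 / 17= -861.88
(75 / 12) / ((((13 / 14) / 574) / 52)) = 200900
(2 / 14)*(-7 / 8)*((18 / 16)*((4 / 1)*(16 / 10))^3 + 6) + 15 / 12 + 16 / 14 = -61637 / 1750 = -35.22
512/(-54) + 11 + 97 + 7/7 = 2687/27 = 99.52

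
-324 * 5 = -1620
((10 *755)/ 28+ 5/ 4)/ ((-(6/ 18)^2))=-68265/ 28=-2438.04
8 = 8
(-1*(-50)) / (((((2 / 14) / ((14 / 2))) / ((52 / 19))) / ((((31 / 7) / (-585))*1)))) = -8680 / 171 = -50.76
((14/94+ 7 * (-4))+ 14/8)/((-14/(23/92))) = 701/1504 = 0.47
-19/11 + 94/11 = 75/11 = 6.82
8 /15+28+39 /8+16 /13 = 54037 /1560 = 34.64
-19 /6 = -3.17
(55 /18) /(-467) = -55 /8406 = -0.01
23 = 23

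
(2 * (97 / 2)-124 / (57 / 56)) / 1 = -1415 / 57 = -24.82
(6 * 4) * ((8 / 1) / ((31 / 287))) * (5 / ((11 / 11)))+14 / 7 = 275582 / 31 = 8889.74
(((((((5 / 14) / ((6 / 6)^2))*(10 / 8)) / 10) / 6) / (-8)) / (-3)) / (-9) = -5 / 145152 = -0.00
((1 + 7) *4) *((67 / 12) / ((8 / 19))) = 1273 / 3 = 424.33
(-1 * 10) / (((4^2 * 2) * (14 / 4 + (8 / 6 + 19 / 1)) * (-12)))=0.00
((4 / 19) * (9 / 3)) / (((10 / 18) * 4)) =27 / 95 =0.28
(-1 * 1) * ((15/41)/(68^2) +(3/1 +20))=-4360447/189584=-23.00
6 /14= 0.43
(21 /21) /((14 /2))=1 /7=0.14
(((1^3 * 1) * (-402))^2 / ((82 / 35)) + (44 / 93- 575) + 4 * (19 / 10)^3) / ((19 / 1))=65231113117 / 18111750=3601.59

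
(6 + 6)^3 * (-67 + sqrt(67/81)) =-115776 + 192 * sqrt(67) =-114204.41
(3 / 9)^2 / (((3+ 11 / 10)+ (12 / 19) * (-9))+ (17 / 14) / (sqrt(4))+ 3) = 2660 / 48429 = 0.05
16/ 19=0.84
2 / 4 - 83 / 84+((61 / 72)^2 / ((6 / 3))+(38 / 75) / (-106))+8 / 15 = 0.40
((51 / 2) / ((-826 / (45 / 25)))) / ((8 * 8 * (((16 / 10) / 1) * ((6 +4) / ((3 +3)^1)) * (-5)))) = 1377 / 21145600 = 0.00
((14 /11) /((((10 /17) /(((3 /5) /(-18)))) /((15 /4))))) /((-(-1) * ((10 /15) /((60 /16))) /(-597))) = 908.22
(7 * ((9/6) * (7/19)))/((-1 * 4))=-147/152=-0.97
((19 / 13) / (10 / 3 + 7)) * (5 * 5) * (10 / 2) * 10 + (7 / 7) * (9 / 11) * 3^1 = 794631 / 4433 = 179.25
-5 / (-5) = 1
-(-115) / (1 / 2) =230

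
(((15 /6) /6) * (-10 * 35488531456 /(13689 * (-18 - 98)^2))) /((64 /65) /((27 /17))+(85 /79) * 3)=-1860292000 /8916687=-208.63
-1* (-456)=456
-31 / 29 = -1.07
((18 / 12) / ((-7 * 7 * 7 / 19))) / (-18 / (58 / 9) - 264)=551 / 1769194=0.00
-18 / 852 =-3 / 142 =-0.02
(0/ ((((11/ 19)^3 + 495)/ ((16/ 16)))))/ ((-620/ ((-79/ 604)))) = 0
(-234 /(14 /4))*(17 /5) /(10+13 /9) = -71604 /3605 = -19.86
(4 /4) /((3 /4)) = 4 /3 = 1.33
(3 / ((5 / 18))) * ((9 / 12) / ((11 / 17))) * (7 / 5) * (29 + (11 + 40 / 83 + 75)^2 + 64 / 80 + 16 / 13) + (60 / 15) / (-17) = 551059562808499 / 4186789750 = 131618.64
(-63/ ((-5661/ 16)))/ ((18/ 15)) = 280/ 1887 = 0.15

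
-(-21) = 21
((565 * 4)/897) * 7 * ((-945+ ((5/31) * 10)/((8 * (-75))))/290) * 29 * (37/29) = -10288550447/4838418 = -2126.43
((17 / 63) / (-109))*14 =-34 / 981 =-0.03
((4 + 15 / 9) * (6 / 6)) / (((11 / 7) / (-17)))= -2023 / 33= -61.30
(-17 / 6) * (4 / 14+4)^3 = -76500 / 343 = -223.03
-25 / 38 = -0.66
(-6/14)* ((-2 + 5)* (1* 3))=-3.86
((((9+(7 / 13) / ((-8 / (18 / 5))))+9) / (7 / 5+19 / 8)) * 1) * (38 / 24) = 29241 / 3926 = 7.45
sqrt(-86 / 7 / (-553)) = sqrt(6794) / 553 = 0.15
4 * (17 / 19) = 68 / 19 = 3.58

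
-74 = -74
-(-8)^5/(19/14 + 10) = 458752/159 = 2885.23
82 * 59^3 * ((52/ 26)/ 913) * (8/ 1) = 269457248/ 913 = 295133.90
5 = 5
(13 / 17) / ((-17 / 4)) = -52 / 289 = -0.18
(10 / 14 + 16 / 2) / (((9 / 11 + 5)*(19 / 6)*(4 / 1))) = 2013 / 17024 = 0.12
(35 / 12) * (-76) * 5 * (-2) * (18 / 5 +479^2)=1525806590 / 3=508602196.67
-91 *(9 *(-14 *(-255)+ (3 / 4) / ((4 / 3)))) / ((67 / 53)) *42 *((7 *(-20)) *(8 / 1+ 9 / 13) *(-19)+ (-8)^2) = -301851183732903 / 134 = -2252620774126.14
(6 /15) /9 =2 /45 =0.04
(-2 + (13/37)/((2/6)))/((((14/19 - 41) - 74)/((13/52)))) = 665/321308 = 0.00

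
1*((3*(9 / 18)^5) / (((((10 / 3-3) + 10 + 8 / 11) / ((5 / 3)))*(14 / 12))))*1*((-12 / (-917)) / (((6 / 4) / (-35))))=-495 / 133882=-0.00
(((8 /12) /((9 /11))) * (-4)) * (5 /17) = -440 /459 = -0.96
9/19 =0.47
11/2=5.50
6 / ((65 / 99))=9.14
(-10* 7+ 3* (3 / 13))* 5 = -4505 / 13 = -346.54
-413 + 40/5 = -405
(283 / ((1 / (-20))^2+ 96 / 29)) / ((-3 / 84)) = -91918400 / 38429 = -2391.90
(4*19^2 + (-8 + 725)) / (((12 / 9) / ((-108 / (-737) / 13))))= 175041 / 9581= 18.27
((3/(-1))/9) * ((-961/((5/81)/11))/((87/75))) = 1427085/29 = 49209.83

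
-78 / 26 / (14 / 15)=-45 / 14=-3.21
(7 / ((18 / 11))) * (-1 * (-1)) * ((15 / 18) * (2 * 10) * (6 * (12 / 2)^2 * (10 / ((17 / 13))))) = 2002000 / 17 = 117764.71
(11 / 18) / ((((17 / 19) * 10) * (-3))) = -209 / 9180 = -0.02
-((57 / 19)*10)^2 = -900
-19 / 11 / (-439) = 19 / 4829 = 0.00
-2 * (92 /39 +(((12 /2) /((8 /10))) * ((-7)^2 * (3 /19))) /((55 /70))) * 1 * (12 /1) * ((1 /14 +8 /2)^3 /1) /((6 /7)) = -2018256057 /14014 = -144017.13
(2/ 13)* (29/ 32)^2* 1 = 841/ 6656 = 0.13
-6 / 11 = -0.55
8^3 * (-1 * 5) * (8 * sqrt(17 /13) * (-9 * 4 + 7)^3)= 499486720 * sqrt(221) /13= 571184916.76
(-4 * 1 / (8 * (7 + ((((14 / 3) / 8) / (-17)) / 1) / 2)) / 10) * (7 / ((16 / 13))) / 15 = -221 / 81400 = -0.00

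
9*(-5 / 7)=-6.43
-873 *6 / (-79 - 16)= 55.14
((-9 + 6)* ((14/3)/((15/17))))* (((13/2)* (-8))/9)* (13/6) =80444/405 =198.63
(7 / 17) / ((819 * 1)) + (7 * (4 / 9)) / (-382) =-2903 / 379899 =-0.01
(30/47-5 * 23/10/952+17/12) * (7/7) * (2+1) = 548441/89488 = 6.13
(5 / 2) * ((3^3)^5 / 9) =7971615 / 2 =3985807.50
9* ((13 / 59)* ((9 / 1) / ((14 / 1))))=1053 / 826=1.27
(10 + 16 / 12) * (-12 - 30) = -476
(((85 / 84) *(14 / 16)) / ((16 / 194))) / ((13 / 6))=8245 / 1664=4.95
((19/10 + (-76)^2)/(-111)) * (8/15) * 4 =-924464/8325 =-111.05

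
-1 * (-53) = 53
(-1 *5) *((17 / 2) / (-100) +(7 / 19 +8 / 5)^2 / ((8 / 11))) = -189261 / 7220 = -26.21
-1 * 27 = -27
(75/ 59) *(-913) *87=-100971.61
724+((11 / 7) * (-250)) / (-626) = 1587659 / 2191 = 724.63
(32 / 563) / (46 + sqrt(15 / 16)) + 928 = 17680727776 / 19052483-128 * sqrt(15) / 19052483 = 928.00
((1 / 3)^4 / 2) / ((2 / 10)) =5 / 162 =0.03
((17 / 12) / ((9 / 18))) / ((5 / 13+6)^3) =37349 / 3430722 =0.01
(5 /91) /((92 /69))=15 /364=0.04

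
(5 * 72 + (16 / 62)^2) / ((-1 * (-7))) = 49432 / 961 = 51.44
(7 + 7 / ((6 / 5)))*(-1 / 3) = -77 / 18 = -4.28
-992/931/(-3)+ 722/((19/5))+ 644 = 2330354/2793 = 834.36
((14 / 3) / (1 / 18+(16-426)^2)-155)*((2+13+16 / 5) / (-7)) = 6096987923 / 15129005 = 403.00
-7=-7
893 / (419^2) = 893 / 175561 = 0.01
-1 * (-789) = 789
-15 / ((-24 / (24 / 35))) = 3 / 7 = 0.43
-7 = -7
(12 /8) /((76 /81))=243 /152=1.60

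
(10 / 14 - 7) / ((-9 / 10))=440 / 63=6.98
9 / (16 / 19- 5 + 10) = 57 / 37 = 1.54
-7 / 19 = -0.37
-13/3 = -4.33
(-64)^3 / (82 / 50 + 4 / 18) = -58982400 / 419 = -140769.45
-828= -828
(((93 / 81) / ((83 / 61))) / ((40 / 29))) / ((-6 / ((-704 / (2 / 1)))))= 1206458 / 33615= 35.89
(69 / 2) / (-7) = -69 / 14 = -4.93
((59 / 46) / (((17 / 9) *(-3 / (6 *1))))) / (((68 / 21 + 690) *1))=-11151 / 5692178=-0.00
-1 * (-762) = 762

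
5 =5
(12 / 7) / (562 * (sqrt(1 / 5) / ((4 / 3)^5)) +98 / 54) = 0.03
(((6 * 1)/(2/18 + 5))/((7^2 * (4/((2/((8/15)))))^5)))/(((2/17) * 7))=348553125/16544432128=0.02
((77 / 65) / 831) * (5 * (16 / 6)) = 0.02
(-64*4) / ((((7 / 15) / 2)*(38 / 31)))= -119040 / 133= -895.04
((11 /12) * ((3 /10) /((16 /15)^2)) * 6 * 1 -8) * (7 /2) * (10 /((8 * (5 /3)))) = -140847 /8192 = -17.19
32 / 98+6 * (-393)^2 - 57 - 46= 45402975 / 49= 926591.33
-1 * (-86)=86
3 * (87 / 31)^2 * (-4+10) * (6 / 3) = 272484 / 961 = 283.54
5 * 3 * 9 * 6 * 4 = 3240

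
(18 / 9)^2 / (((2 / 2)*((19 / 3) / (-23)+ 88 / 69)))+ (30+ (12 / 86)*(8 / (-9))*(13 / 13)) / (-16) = 2201 / 1032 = 2.13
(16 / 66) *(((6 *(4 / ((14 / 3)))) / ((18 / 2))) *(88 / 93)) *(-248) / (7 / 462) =-2145.52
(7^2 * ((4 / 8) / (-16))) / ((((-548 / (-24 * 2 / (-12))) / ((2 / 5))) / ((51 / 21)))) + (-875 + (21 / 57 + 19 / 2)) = -180152739 / 208240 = -865.12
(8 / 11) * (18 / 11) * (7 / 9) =112 / 121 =0.93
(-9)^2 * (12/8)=243/2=121.50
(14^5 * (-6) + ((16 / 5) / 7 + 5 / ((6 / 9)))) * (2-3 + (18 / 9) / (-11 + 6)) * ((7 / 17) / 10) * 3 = 4743595983 / 8500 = 558070.12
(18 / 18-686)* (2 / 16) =-685 / 8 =-85.62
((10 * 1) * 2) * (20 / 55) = 80 / 11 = 7.27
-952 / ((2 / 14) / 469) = -3125416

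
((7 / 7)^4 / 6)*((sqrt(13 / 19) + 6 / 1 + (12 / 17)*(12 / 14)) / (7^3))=sqrt(247) / 39102 + 131 / 40817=0.00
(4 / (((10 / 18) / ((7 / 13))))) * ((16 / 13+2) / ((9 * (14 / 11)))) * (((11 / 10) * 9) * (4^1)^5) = 46835712 / 4225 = 11085.38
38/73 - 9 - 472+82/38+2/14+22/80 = -185598681/388360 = -477.90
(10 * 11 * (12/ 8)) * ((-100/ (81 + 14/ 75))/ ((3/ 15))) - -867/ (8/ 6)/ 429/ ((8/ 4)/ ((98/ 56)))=-28277045859/ 27863264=-1014.85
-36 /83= -0.43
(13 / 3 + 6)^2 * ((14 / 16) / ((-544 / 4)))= -0.69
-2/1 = -2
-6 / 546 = -0.01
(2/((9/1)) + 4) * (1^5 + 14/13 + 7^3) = 170468/117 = 1456.99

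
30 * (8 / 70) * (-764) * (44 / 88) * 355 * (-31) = 100893840 / 7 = 14413405.71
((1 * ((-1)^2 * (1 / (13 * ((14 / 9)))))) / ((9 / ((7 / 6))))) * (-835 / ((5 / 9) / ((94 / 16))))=-23547 / 416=-56.60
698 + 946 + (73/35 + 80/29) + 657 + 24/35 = 2306.53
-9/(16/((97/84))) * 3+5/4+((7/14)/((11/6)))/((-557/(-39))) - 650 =-650.68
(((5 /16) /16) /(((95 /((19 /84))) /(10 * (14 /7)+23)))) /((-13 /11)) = -473 /279552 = -0.00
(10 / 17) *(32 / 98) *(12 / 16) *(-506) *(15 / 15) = -60720 / 833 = -72.89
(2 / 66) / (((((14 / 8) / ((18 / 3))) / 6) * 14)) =24 / 539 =0.04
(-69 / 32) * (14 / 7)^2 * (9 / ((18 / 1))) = -69 / 16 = -4.31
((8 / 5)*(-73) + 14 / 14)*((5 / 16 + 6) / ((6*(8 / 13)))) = -253409 / 1280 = -197.98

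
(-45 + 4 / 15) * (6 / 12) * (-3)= 671 / 10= 67.10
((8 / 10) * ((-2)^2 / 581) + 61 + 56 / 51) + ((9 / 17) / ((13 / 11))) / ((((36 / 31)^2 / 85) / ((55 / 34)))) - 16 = 16969335433 / 184897440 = 91.78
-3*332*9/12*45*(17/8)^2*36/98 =-87432615/1568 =-55760.60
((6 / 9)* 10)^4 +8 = 160648 / 81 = 1983.31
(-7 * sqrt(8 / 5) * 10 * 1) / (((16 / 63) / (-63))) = 27783 * sqrt(10) / 4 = 21964.39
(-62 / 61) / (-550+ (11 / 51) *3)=1054 / 569679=0.00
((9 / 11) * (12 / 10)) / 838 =27 / 23045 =0.00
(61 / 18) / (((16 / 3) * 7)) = 61 / 672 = 0.09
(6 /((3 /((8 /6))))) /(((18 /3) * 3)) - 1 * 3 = -77 /27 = -2.85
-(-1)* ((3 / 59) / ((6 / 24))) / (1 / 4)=48 / 59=0.81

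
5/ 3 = 1.67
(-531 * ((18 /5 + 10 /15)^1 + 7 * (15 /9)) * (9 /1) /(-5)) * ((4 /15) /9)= 56404 /125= 451.23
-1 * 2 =-2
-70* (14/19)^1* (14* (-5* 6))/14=1547.37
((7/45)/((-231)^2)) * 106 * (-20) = -424/68607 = -0.01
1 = 1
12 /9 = 4 /3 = 1.33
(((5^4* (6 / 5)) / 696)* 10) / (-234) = -625 / 13572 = -0.05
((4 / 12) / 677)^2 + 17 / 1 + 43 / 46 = 17.93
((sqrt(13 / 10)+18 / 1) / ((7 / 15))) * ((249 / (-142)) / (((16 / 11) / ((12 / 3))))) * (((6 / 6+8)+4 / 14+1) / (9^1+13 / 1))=-302535 / 3479 - 6723 * sqrt(130) / 13916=-92.47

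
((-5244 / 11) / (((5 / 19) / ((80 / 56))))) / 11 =-199272 / 847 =-235.27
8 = 8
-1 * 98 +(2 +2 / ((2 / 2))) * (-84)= -434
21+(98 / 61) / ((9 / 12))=4235 / 183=23.14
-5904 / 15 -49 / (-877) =-393.54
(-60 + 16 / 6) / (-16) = 43 / 12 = 3.58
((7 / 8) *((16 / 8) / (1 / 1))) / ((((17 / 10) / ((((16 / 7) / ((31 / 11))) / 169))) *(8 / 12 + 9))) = 1320 / 2582827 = 0.00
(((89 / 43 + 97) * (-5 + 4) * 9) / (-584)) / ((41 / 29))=277965 / 257398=1.08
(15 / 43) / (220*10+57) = 15 / 97051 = 0.00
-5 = -5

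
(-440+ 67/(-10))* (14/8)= -781.72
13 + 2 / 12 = 79 / 6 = 13.17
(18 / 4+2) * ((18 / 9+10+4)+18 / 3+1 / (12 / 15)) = 1209 / 8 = 151.12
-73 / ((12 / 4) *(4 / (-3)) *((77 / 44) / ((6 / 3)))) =146 / 7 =20.86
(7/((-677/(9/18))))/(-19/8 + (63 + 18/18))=-28/333761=-0.00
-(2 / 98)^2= -1 / 2401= -0.00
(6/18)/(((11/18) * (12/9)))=9/22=0.41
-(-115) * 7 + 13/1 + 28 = 846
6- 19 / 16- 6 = -19 / 16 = -1.19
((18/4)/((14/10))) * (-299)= -13455/14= -961.07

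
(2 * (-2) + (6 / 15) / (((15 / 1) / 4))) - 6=-742 / 75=-9.89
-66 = -66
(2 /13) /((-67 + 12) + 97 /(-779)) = -779 /279123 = -0.00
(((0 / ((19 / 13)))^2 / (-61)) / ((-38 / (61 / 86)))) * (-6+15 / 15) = 0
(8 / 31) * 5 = 40 / 31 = 1.29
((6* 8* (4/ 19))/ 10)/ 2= 48/ 95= 0.51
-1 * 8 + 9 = 1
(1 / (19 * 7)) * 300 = 300 / 133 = 2.26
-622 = -622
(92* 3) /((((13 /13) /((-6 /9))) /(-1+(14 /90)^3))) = 16703888 /91125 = 183.31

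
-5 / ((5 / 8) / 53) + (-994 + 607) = -811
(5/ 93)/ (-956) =-5/ 88908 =-0.00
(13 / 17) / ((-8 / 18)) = -117 / 68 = -1.72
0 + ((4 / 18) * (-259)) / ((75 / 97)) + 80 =3754 / 675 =5.56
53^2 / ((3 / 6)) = 5618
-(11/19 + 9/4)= -215/76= -2.83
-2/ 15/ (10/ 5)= -1/ 15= -0.07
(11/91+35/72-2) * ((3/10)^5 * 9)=-2217861/72800000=-0.03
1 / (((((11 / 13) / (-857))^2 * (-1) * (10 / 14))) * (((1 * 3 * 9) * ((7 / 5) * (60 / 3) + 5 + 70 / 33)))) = -868853167 / 573705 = -1514.46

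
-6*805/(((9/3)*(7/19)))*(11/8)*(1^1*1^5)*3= -72105/4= -18026.25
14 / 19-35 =-651 / 19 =-34.26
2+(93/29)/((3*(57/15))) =1257/551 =2.28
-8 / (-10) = 4 / 5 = 0.80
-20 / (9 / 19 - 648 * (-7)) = -380 / 86193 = -0.00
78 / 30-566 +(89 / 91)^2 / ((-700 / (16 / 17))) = -13879939999 / 24635975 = -563.40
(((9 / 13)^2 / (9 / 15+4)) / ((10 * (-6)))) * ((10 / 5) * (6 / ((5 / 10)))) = -162 / 3887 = -0.04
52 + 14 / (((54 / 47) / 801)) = 9812.33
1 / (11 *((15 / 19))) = 19 / 165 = 0.12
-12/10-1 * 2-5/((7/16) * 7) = -1184/245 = -4.83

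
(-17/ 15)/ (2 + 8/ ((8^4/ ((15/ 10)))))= -17408/ 30765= -0.57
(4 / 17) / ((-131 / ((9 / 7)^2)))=-324 / 109123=-0.00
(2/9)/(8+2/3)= 1/39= 0.03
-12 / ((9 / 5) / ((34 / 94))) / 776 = -85 / 27354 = -0.00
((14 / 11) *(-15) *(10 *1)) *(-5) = 10500 / 11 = 954.55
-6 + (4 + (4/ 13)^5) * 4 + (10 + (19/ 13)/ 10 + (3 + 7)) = 111971519/ 3712930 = 30.16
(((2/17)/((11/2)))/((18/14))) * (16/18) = 224/15147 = 0.01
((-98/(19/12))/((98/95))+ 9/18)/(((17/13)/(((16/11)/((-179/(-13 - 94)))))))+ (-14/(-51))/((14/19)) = -3935285/100419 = -39.19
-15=-15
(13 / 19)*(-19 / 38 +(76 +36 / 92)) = 45383 / 874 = 51.93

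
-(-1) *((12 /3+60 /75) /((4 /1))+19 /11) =161 /55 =2.93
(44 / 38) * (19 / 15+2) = 1078 / 285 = 3.78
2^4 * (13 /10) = 104 /5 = 20.80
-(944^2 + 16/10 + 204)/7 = -4456708/35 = -127334.51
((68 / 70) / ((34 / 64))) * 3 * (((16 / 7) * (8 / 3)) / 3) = 8192 / 735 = 11.15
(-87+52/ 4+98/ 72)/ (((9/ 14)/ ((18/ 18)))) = -18305/ 162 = -112.99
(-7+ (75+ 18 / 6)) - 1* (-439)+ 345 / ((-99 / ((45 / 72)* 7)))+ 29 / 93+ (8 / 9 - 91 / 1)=9942443 / 24552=404.95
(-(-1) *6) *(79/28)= 237/14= 16.93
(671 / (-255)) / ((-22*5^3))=61 / 63750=0.00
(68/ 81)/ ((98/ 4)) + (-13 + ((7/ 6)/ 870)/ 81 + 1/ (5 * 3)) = -53448973/ 4143636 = -12.90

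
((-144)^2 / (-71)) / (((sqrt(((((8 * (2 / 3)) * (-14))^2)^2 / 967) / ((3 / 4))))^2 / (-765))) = 14560597665 / 2792996864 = 5.21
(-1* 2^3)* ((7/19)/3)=-56/57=-0.98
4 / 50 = 2 / 25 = 0.08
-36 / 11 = -3.27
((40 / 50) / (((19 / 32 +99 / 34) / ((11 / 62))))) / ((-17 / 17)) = -0.04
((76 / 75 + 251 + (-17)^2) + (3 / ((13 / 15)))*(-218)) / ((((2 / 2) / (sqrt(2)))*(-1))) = 208262*sqrt(2) / 975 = 302.08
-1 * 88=-88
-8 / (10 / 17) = -68 / 5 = -13.60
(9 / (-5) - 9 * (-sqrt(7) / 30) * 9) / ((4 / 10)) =-9 / 2 + 27 * sqrt(7) / 4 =13.36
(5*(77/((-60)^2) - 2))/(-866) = 7123/623520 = 0.01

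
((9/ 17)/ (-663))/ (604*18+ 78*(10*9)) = -1/ 22406748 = -0.00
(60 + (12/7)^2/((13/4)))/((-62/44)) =-853512/19747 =-43.22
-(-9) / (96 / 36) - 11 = -7.62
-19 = -19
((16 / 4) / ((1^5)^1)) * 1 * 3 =12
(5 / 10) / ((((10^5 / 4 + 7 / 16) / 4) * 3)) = 32 / 1200021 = 0.00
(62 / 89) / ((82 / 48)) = 1488 / 3649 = 0.41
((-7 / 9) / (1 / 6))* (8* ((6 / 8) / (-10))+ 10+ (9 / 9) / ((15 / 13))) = -2156 / 45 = -47.91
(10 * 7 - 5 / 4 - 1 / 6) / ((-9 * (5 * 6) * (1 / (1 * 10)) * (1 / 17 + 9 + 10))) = -0.13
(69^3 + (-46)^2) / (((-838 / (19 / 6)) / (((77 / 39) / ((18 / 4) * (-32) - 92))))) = 483704375 / 46277712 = 10.45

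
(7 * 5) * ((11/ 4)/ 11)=35/ 4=8.75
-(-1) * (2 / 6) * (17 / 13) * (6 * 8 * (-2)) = -544 / 13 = -41.85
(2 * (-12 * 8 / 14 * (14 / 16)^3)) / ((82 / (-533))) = 1911 / 32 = 59.72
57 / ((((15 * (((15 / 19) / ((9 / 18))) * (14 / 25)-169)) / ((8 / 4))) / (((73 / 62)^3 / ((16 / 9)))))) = -1263916233 / 30450691904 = -0.04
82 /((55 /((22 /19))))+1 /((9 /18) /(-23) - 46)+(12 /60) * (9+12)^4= 7822952081 /201115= 38897.90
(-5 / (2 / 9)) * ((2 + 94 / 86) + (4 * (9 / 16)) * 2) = -29385 / 172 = -170.84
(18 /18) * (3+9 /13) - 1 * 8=-56 /13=-4.31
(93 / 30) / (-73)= -31 / 730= -0.04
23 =23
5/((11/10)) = 50/11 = 4.55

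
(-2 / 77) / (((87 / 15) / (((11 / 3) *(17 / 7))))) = -0.04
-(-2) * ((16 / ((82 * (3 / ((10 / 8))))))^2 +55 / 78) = 279965 / 196677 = 1.42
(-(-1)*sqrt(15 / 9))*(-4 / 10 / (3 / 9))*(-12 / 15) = 8*sqrt(15) / 25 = 1.24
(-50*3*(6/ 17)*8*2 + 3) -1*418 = -21455/ 17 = -1262.06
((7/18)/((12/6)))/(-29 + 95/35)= -49/6624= -0.01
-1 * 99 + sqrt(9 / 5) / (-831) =-99-sqrt(5) / 1385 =-99.00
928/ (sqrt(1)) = 928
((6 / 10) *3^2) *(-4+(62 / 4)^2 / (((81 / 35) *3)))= 29747 / 180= 165.26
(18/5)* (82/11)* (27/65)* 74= 2949048/3575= 824.91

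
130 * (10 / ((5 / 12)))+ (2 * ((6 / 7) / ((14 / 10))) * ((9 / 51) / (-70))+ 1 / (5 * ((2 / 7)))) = 3120.70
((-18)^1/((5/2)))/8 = -9/10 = -0.90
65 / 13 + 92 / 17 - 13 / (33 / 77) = -19.92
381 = 381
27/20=1.35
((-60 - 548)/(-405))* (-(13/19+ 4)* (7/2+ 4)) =-1424/27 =-52.74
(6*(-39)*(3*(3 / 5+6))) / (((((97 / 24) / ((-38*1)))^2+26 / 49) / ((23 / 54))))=-402134084352 / 110431925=-3641.47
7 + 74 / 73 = 585 / 73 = 8.01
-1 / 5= -0.20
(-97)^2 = 9409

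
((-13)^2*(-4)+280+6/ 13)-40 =-5662/ 13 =-435.54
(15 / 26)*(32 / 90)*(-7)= -56 / 39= -1.44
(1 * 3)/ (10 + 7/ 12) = 36/ 127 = 0.28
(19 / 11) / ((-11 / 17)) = -323 / 121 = -2.67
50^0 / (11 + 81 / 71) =71 / 862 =0.08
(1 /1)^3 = 1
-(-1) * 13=13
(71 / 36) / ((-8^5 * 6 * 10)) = -0.00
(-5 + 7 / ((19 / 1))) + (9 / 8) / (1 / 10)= 6.62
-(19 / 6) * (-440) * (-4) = -16720 / 3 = -5573.33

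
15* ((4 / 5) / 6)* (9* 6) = 108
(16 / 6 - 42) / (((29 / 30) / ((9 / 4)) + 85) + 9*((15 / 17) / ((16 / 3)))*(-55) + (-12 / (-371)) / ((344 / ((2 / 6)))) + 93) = -23041236960 / 56550388243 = -0.41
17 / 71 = 0.24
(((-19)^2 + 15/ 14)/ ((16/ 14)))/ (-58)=-5069/ 928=-5.46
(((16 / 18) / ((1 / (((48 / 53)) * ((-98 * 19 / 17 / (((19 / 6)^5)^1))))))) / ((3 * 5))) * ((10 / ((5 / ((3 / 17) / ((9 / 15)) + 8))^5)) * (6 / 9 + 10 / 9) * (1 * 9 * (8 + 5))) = -251268867141271289856 / 520995321473115625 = -482.29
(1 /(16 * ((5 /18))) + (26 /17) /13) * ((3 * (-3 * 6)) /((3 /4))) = -24.67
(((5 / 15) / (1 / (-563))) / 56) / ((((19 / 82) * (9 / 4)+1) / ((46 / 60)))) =-530909 / 314370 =-1.69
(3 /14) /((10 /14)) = 3 /10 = 0.30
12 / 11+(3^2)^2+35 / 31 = 28378 / 341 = 83.22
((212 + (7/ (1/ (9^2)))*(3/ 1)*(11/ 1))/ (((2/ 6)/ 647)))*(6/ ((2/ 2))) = 220377258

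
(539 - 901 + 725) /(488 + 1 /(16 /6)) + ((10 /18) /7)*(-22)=-246818 /246141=-1.00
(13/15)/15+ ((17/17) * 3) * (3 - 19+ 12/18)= -10337/225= -45.94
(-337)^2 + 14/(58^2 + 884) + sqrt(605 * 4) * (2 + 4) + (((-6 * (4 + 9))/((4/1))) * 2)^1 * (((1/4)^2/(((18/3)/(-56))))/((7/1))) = 132 * sqrt(5) + 120613733/1062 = 113867.41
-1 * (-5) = 5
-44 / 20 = -11 / 5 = -2.20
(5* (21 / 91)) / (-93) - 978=-394139 / 403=-978.01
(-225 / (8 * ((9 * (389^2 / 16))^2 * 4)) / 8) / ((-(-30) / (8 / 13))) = -20 / 8037213809391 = -0.00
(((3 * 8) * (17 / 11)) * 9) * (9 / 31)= 33048 / 341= 96.91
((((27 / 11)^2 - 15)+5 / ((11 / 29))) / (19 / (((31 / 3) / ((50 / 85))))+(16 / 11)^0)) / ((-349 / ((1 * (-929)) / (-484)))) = -249197747 / 22421403092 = -0.01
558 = 558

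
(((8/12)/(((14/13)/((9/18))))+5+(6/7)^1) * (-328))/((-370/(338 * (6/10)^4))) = 748332/3125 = 239.47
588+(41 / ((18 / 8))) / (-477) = 2524120 / 4293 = 587.96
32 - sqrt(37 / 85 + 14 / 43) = 32 - 3 * sqrt(1129395) / 3655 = 31.13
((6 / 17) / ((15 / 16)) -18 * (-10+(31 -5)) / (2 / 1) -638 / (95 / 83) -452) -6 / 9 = -1117936 / 969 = -1153.70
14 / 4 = 7 / 2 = 3.50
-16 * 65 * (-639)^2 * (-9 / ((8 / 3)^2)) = 537452516.25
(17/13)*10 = 170/13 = 13.08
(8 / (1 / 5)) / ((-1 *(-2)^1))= 20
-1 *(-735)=735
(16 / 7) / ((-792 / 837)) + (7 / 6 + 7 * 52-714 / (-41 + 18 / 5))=176411 / 462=381.84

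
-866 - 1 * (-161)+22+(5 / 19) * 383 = -11062 / 19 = -582.21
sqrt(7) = 2.65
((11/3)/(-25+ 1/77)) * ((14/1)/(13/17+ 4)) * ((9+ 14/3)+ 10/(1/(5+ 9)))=-46465573/701298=-66.26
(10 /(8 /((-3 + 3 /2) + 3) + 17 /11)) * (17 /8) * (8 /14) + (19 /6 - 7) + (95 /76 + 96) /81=-0.87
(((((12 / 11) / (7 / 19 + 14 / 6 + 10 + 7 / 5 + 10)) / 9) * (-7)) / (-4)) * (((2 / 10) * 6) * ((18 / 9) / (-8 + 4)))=-399 / 75559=-0.01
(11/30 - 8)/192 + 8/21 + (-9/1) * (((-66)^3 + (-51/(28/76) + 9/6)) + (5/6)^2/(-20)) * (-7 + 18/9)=-521881234843/40320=-12943483.01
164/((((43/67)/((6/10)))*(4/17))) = 140097/215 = 651.61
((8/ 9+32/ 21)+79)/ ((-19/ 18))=-10258/ 133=-77.13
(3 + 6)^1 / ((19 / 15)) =135 / 19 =7.11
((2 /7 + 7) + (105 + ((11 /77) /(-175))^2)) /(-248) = -168498751 /372155000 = -0.45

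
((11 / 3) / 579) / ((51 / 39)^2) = 1859 / 501993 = 0.00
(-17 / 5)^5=-1419857 / 3125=-454.35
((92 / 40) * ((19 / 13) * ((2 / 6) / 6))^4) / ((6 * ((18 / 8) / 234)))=2997383 / 1729742040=0.00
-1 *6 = -6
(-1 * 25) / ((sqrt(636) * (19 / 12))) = -50 * sqrt(159) / 1007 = -0.63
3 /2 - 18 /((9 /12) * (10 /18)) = -417 /10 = -41.70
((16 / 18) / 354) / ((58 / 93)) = 0.00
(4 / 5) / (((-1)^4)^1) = 0.80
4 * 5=20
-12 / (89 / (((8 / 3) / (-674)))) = 16 / 29993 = 0.00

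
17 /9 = 1.89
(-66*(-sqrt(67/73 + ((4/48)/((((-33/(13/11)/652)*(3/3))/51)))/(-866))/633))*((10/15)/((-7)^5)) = -2*sqrt(4493219033910)/1008848427237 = -0.00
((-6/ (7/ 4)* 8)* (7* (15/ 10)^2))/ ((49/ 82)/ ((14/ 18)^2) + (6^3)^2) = -1312/ 141699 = -0.01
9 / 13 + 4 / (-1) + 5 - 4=-30 / 13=-2.31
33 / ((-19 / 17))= -561 / 19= -29.53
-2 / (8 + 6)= -1 / 7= -0.14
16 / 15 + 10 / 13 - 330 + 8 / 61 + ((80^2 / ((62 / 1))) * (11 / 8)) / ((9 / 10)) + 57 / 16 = -2951689181 / 17699760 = -166.76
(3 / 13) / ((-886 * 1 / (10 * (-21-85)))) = 0.28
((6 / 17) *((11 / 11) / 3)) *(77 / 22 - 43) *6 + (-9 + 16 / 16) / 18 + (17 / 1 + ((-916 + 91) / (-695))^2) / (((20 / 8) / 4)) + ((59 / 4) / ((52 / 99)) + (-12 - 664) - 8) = -2013060174331 / 3074357520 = -654.79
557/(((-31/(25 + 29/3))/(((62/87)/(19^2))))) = -115856/94221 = -1.23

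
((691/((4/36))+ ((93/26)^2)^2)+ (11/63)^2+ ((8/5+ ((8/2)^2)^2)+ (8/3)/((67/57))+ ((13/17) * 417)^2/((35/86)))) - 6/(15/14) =45039566744981847359/175597019685360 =256493.91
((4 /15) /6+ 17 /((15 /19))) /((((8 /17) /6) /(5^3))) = 412675 /12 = 34389.58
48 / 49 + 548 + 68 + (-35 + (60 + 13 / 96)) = 3020509 / 4704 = 642.12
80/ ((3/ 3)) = 80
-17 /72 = -0.24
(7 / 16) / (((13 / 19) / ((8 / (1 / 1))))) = 133 / 26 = 5.12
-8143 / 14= -581.64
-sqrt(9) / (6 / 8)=-4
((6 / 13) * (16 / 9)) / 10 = 16 / 195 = 0.08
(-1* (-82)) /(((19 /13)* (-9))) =-1066 /171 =-6.23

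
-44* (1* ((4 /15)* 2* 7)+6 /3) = -3784 /15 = -252.27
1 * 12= 12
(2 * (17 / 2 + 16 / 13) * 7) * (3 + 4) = 12397 / 13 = 953.62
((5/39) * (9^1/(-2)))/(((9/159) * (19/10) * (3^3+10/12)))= -7950/41249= -0.19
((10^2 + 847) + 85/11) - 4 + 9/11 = 10467/11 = 951.55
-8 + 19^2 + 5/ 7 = 2476/ 7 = 353.71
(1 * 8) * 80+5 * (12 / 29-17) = 16155 / 29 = 557.07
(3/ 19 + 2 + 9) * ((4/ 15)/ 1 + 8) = 26288/ 285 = 92.24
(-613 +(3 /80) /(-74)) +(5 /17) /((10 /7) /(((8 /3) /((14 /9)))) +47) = -17705532877 /28883680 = -612.99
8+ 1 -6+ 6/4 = 4.50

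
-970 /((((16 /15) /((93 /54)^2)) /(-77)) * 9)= 179442725 /7776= 23076.48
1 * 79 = 79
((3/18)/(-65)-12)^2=21911761/152100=144.06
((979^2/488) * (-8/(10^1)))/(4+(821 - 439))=-958441/235460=-4.07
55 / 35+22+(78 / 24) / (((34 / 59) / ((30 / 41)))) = 540555 / 19516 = 27.70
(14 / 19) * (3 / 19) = 42 / 361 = 0.12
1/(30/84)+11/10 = 39/10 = 3.90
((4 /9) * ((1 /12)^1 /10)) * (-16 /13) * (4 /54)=-16 /47385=-0.00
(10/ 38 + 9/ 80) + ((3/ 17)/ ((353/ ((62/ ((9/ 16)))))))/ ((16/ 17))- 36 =-57249551/ 1609680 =-35.57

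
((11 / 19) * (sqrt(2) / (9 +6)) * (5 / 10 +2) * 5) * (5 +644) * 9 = 3985.29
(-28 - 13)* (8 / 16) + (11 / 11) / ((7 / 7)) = -19.50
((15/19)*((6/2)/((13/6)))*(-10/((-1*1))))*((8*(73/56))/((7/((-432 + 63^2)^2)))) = 203734093.19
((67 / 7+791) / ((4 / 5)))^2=49070025 / 49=1001429.08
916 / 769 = 1.19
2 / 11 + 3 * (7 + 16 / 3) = 409 / 11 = 37.18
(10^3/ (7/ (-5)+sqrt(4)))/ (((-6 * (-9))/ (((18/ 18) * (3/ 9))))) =2500/ 243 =10.29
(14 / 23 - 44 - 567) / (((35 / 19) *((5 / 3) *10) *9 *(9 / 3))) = -266741 / 362250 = -0.74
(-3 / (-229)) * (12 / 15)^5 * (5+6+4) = 9216 / 143125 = 0.06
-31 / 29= -1.07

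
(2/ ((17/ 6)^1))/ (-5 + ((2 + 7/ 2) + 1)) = 8/ 17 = 0.47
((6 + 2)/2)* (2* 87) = 696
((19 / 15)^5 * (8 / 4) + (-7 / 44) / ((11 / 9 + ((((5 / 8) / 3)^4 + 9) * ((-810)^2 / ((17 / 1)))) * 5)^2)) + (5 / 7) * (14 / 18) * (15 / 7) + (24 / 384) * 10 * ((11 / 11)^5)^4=5894912858425124232078308610383 / 707087826266121521671994775000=8.34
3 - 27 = -24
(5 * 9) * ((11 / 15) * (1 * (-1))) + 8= -25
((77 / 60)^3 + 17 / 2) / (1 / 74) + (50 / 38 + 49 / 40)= 1616864399 / 2052000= 787.95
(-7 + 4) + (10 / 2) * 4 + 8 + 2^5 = 57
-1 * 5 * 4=-20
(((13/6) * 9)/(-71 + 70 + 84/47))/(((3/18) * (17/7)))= 38493/629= 61.20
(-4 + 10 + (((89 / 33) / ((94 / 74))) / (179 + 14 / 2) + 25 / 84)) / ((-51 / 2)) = -25480951 / 102989502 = -0.25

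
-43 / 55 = -0.78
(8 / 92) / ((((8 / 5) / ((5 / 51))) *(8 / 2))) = 25 / 18768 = 0.00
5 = 5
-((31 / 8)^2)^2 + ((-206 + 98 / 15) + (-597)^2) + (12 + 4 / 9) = 65617276499 / 184320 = 355996.51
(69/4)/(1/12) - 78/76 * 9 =7515/38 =197.76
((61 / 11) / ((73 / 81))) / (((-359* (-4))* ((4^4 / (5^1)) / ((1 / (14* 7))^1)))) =24705 / 28929173504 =0.00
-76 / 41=-1.85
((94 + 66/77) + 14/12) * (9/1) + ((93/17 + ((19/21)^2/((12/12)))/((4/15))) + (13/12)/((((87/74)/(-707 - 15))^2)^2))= 88239700501617884199479/572668450956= 154085143601.52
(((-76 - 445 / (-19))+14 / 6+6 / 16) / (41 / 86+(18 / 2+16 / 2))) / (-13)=977863 / 4454892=0.22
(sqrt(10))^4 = 100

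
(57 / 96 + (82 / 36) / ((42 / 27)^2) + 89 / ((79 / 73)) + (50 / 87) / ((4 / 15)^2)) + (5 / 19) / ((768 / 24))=3135076597 / 34126736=91.87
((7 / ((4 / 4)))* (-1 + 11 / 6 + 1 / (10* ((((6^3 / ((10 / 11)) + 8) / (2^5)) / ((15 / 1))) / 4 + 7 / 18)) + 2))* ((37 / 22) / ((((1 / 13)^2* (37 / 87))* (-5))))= -2318364139 / 818620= -2832.04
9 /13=0.69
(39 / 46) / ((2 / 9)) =351 / 92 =3.82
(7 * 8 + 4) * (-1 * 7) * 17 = -7140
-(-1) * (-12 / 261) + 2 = 1.95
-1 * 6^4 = -1296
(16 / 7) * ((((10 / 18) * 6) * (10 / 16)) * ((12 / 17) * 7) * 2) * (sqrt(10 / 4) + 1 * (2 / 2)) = 800 / 17 + 400 * sqrt(10) / 17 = 121.47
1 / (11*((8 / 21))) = 21 / 88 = 0.24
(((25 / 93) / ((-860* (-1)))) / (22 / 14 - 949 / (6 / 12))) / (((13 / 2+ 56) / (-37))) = 259 / 2654336250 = 0.00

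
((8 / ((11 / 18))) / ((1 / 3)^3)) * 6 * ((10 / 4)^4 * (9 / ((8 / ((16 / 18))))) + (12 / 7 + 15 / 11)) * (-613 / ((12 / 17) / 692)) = -45488472898446 / 847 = -53705398935.59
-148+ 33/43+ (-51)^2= 105512/43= 2453.77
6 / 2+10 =13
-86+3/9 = -257/3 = -85.67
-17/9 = -1.89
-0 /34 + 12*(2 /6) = 4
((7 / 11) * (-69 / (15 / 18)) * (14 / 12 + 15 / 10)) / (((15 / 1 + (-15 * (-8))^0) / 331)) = -159873 / 55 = -2906.78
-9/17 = -0.53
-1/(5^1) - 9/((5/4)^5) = -9841/3125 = -3.15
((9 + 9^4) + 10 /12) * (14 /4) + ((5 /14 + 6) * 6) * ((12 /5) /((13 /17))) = 126222241 /5460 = 23117.63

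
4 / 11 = 0.36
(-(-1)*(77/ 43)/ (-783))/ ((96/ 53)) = -4081/ 3232224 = -0.00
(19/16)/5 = 19/80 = 0.24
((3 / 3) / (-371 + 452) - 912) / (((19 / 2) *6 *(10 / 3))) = -73871 / 15390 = -4.80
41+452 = 493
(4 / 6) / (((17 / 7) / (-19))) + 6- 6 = -266 / 51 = -5.22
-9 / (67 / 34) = -306 / 67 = -4.57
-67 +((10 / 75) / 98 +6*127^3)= 9033319786 / 735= 12290231.00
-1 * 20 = -20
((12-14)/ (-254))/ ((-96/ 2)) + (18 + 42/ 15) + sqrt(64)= 877819/ 30480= 28.80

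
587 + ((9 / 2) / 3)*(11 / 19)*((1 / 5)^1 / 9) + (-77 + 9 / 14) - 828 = -633089 / 1995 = -317.34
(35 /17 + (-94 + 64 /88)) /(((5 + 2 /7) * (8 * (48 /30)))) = -16135 /11968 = -1.35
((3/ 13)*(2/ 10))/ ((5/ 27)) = 81/ 325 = 0.25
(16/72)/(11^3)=2/11979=0.00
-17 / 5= -3.40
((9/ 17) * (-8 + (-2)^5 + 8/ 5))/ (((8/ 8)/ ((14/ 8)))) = -3024/ 85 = -35.58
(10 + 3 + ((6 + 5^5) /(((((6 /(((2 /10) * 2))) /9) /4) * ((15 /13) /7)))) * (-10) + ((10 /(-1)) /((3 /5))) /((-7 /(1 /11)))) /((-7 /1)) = 526518743 /8085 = 65122.91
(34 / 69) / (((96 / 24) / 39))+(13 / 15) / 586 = 485797 / 101085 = 4.81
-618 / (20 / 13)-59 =-4607 / 10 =-460.70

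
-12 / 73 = -0.16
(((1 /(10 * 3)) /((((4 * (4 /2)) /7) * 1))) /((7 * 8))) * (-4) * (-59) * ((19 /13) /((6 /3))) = 1121 /12480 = 0.09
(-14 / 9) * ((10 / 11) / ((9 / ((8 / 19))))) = -1120 / 16929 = -0.07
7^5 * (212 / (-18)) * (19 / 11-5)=7126168 / 11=647833.45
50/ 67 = 0.75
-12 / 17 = -0.71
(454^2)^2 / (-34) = -21241902728 / 17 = -1249523689.88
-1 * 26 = -26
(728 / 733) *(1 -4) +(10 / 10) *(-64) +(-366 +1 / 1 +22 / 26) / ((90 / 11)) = -5311809 / 47645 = -111.49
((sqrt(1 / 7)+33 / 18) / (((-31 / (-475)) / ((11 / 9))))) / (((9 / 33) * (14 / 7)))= 57475 * sqrt(7) / 11718+632225 / 10044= 75.92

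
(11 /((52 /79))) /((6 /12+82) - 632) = -869 /28574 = -0.03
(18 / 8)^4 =6561 / 256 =25.63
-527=-527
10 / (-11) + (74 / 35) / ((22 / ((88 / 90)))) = -0.82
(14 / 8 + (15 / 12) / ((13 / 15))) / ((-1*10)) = -83 / 260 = -0.32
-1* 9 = -9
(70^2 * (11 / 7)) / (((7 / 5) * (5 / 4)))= 4400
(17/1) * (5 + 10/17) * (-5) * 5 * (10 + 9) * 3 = -135375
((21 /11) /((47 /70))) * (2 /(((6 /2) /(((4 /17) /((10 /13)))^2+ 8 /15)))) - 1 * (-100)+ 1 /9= 681095309 /6723585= 101.30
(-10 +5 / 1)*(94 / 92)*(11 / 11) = -235 / 46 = -5.11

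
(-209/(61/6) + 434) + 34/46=581097/1403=414.18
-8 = -8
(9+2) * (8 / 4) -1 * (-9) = 31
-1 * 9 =-9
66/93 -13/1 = -381/31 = -12.29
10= 10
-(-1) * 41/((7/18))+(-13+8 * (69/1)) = 4511/7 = 644.43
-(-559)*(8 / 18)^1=2236 / 9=248.44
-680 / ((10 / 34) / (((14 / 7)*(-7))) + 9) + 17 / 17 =-159703 / 2137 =-74.73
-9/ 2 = -4.50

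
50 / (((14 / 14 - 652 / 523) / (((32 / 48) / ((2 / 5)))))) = -130750 / 387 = -337.86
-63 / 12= -21 / 4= -5.25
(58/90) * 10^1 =58/9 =6.44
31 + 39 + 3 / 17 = 1193 / 17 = 70.18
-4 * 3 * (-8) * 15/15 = 96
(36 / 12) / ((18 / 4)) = 2 / 3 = 0.67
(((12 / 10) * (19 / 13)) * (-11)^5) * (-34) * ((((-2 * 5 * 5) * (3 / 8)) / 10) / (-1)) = 468175257 / 26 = 18006740.65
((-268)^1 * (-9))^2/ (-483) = -12045.02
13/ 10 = 1.30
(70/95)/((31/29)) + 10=6296/589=10.69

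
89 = 89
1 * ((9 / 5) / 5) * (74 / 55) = 666 / 1375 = 0.48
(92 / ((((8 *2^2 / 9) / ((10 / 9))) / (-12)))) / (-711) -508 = -120281 / 237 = -507.51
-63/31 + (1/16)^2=-2.03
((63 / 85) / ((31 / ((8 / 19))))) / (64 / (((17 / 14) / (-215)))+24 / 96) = -2016 / 2269249135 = -0.00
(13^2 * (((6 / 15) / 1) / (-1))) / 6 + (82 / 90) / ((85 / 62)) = -40553 / 3825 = -10.60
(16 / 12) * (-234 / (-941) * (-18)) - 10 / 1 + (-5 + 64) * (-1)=-70545 / 941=-74.97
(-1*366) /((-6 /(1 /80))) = 0.76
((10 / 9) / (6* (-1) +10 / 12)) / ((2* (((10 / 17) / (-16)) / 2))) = 5.85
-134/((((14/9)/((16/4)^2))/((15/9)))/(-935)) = 2147828.57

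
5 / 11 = 0.45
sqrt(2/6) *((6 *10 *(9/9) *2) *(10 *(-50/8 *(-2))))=5000 *sqrt(3)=8660.25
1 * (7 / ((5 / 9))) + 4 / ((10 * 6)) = 38 / 3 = 12.67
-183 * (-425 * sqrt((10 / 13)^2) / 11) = 777750 / 143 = 5438.81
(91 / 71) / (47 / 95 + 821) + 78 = 432205241 / 5540982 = 78.00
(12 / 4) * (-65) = -195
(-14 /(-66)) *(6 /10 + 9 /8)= 161 /440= 0.37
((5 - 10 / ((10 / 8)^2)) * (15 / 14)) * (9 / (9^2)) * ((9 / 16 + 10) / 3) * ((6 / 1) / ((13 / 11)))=-143 / 48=-2.98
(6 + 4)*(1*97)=970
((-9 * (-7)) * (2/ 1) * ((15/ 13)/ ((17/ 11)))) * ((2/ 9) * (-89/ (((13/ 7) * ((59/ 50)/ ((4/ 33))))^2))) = -5.69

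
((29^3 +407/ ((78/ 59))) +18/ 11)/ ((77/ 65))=20849.38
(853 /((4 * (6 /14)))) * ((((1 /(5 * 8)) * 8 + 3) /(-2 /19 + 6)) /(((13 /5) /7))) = 113449 /156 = 727.24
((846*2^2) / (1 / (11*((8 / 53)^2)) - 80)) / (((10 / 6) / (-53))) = 126263808 / 89185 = 1415.75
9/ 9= 1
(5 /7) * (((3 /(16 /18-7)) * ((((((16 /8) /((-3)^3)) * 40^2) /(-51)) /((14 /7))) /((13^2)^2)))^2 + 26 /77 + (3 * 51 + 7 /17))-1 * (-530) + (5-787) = -1788562073674708198 /12579651823948209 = -142.18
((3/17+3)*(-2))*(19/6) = -342/17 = -20.12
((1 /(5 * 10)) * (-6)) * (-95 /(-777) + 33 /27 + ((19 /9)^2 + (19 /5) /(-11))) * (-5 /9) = 0.36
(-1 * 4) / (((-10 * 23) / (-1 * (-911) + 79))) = 396 / 23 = 17.22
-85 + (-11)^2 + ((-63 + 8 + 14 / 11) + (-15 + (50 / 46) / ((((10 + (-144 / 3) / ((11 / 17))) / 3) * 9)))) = -17540065 / 535854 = -32.73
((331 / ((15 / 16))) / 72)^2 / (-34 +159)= 438244 / 2278125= 0.19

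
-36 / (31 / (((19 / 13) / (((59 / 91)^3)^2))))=-29878659107388 / 1307596542871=-22.85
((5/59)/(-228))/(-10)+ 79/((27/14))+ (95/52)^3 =200279781517/4255782336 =47.06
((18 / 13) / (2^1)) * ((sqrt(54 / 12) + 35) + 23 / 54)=27 * sqrt(2) / 26 + 1913 / 78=25.99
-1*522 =-522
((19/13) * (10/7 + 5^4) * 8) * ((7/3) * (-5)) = -3332600/39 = -85451.28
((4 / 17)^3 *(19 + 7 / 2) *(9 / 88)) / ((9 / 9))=0.03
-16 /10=-8 /5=-1.60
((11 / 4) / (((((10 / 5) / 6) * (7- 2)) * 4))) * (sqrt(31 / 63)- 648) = -2673 / 10 +11 * sqrt(217) / 560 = -267.01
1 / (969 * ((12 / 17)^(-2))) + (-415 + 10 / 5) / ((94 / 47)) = -38552215 / 186694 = -206.50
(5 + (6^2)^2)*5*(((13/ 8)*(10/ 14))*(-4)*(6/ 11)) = -1268475/ 77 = -16473.70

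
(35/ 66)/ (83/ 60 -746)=-0.00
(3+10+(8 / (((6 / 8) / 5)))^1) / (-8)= -199 / 24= -8.29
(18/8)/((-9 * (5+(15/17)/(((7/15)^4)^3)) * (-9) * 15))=235301882417/1051580651996588400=0.00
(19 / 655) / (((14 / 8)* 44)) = 19 / 50435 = 0.00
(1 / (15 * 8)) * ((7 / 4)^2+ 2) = 27 / 640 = 0.04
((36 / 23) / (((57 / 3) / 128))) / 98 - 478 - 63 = -11582129 / 21413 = -540.89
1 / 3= 0.33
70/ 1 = 70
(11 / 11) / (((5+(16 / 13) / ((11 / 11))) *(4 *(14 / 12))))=13 / 378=0.03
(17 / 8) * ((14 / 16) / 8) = 119 / 512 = 0.23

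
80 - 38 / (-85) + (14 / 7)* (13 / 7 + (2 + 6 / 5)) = 53884 / 595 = 90.56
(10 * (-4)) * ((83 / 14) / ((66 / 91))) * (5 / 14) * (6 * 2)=-107900 / 77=-1401.30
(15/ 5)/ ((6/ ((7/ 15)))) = 0.23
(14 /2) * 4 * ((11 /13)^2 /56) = 121 /338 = 0.36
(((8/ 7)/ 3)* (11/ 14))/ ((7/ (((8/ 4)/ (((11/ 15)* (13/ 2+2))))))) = 80/ 5831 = 0.01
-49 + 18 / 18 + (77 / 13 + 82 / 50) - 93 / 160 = -426589 / 10400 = -41.02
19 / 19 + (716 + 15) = 732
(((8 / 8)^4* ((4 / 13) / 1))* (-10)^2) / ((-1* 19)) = -400 / 247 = -1.62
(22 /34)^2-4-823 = -238882 /289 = -826.58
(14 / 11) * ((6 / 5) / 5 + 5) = 1834 / 275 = 6.67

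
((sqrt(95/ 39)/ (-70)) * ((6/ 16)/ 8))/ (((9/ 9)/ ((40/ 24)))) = -sqrt(3705)/ 34944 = -0.00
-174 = -174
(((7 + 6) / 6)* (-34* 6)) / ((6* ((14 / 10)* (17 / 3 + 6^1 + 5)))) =-221 / 70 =-3.16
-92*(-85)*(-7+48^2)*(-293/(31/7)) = -1188424823.87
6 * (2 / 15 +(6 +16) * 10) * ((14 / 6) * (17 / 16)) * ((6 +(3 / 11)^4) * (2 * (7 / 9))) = 30590.02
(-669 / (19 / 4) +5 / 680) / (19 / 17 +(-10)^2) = -363917 / 261288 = -1.39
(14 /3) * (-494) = -6916 /3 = -2305.33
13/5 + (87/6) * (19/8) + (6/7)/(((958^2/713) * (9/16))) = 14276963663/385460880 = 37.04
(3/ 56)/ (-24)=-1/ 448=-0.00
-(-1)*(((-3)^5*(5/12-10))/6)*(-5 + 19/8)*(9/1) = -586845/64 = -9169.45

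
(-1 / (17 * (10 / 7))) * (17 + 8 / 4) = -133 / 170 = -0.78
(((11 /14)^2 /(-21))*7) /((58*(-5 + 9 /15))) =55 /68208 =0.00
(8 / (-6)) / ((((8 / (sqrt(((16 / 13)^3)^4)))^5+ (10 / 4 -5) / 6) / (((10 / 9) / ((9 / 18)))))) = -3245185536584267267831560205762560 / 70283528162466351345736075532556963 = -0.05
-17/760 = -0.02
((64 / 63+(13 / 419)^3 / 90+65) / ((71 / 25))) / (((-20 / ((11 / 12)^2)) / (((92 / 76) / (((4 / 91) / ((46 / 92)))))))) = -13.45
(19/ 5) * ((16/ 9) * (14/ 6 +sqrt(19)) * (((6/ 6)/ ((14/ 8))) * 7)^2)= 34048/ 135 +4864 * sqrt(19)/ 45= 723.36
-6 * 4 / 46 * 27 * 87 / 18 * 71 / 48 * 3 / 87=-639 / 184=-3.47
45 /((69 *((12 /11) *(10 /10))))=55 /92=0.60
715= 715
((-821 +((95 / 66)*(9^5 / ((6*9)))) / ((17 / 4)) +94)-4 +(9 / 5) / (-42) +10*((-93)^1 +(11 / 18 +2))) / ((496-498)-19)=148980659 / 2474010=60.22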